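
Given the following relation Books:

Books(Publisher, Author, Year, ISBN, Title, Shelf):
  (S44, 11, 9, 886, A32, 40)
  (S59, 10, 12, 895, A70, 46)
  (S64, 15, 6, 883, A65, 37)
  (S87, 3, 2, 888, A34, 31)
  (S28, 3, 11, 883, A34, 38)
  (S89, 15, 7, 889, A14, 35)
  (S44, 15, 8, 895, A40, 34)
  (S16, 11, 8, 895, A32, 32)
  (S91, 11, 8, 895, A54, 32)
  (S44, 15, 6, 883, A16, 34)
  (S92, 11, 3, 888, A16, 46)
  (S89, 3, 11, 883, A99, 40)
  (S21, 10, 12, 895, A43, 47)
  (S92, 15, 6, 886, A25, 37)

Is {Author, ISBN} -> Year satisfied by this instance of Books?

(Author=11, ISBN=886): 1 row → Year = 9 ✓
(Author=10, ISBN=895): 2 rows → Year = 12, 12 ✓
(Author=15, ISBN=883): 2 rows → Year = 6, 6 ✓
(Author=3, ISBN=888): 1 row → Year = 2 ✓
(Author=3, ISBN=883): 2 rows → Year = 11, 11 ✓
(Author=15, ISBN=889): 1 row → Year = 7 ✓
(Author=15, ISBN=895): 1 row → Year = 8 ✓
(Author=11, ISBN=895): 2 rows → Year = 8, 8 ✓
(Author=11, ISBN=888): 1 row → Year = 3 ✓
(Author=15, ISBN=886): 1 row → Year = 6 ✓
Every {Author, ISBN} value is associated with a single Year value, so {Author, ISBN} -> Year holds.

Yes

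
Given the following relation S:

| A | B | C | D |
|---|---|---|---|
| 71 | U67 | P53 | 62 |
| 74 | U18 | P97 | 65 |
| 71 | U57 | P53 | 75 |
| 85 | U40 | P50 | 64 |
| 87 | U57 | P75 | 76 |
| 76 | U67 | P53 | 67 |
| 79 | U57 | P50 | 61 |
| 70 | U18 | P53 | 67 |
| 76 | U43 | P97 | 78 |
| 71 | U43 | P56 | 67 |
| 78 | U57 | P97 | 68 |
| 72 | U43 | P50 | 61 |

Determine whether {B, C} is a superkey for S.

Two distinct rows share (B=U67, C=P53), so {B, C} does not determine every attribute — not a superkey.

No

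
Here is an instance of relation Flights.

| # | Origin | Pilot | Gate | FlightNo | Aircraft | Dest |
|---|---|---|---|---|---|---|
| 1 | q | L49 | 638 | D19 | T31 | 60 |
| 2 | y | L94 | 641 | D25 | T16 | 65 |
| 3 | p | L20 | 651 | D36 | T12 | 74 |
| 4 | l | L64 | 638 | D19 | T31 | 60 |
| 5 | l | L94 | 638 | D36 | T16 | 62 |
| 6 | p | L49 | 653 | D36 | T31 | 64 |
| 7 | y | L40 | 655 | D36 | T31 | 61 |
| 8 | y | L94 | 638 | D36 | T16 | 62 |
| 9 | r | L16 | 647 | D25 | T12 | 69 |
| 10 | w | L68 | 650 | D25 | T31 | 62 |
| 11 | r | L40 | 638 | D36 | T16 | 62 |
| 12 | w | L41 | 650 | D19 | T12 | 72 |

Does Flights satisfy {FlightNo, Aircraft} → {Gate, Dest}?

No

(FlightNo=D19, Aircraft=T31): rows 1, 4 → {Gate,Dest} = (638, 60), (638, 60) ✓
(FlightNo=D25, Aircraft=T16): row 2 → {Gate,Dest} = (641, 65) ✓
(FlightNo=D36, Aircraft=T12): row 3 → {Gate,Dest} = (651, 74) ✓
(FlightNo=D36, Aircraft=T16): rows 5, 8, 11 → {Gate,Dest} = (638, 62), (638, 62), (638, 62) ✓
(FlightNo=D36, Aircraft=T31): rows 6, 7 → {Gate,Dest} takes values {(653, 64), (655, 61)} — violation
(FlightNo=D25, Aircraft=T12): row 9 → {Gate,Dest} = (647, 69) ✓
(FlightNo=D25, Aircraft=T31): row 10 → {Gate,Dest} = (650, 62) ✓
(FlightNo=D19, Aircraft=T12): row 12 → {Gate,Dest} = (650, 72) ✓
Two rows agree on {FlightNo, Aircraft} but differ on {Gate, Dest}, so {FlightNo, Aircraft} → {Gate, Dest} does not hold.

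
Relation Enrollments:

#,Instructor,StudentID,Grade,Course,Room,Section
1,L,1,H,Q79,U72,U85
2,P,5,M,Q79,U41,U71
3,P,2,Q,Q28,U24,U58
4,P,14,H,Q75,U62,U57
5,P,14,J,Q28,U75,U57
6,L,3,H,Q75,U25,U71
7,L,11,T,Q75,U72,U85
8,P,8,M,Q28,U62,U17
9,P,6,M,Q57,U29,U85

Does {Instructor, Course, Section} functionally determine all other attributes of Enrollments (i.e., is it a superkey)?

All 9 rows have distinct {Instructor, Course, Section} values, so {Instructor, Course, Section} → (all attributes) holds and {Instructor, Course, Section} is a superkey.

Yes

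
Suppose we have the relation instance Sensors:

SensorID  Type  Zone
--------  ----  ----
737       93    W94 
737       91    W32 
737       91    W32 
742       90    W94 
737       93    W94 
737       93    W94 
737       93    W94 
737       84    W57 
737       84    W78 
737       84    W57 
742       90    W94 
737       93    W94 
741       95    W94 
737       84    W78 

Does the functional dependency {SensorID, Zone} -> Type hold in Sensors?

Yes

(SensorID=737, Zone=W94): 5 rows → Type = 93, 93, 93, 93, 93 ✓
(SensorID=737, Zone=W32): 2 rows → Type = 91, 91 ✓
(SensorID=742, Zone=W94): 2 rows → Type = 90, 90 ✓
(SensorID=737, Zone=W57): 2 rows → Type = 84, 84 ✓
(SensorID=737, Zone=W78): 2 rows → Type = 84, 84 ✓
(SensorID=741, Zone=W94): 1 row → Type = 95 ✓
Every {SensorID, Zone} value is associated with a single Type value, so {SensorID, Zone} -> Type holds.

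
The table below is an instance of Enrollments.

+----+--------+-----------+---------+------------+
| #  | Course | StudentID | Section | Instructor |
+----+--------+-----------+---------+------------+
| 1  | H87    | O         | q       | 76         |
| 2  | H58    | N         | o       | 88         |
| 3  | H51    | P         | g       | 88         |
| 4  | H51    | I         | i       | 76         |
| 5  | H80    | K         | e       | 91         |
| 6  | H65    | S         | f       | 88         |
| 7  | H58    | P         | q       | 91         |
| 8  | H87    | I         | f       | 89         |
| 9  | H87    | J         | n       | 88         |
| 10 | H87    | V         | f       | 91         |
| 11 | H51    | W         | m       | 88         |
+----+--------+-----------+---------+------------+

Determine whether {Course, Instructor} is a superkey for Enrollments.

No

Rows 3 and 11 have the same {Course, Instructor} value (Course=H51, Instructor=88) but are distinct tuples, so {Course, Instructor} does not determine every attribute — not a superkey.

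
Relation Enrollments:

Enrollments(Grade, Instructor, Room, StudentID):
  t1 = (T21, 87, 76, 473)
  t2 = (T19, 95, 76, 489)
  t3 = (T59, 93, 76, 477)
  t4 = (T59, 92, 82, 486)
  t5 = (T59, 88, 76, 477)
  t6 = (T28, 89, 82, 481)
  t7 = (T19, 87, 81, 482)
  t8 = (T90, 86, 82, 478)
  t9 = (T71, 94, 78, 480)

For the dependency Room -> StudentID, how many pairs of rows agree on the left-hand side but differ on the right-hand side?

Room=76: violating pairs (1,2), (1,3), (1,5), (2,3), (2,5) — 5 pairs.
Room=82: violating pairs (4,6), (4,8), (6,8) — 3 pairs.

8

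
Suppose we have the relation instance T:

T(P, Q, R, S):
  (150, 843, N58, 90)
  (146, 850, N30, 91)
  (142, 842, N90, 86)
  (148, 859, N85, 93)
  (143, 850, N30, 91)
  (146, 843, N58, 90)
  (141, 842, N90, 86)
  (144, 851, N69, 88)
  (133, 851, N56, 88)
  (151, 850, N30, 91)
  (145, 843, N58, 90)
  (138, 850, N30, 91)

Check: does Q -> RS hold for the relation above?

No

Q=843: 3 rows → {R,S} = (N58, 90), (N58, 90), (N58, 90) ✓
Q=850: 4 rows → {R,S} = (N30, 91), (N30, 91), (N30, 91), (N30, 91) ✓
Q=842: 2 rows → {R,S} = (N90, 86), (N90, 86) ✓
Q=859: 1 row → {R,S} = (N85, 93) ✓
Q=851: 2 rows → {R,S} takes values {(N69, 88), (N56, 88)} — violation
Two rows agree on Q but differ on RS, so Q -> RS does not hold.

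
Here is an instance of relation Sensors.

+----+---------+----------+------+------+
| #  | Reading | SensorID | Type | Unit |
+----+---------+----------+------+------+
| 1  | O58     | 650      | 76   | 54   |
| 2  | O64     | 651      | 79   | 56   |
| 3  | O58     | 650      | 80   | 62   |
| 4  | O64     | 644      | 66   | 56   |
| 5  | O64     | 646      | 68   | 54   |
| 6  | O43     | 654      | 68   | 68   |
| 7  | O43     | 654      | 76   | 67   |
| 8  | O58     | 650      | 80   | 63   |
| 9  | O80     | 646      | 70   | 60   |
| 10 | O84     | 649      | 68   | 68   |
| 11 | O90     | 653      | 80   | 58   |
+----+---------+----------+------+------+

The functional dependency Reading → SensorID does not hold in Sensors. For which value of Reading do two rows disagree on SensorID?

Reading=O58: rows 1, 3, 8 → SensorID = 650, 650, 650 ✓
Reading=O64: rows 2, 4, 5 → SensorID takes values {651, 644, 646} — violation
Reading=O43: rows 6, 7 → SensorID = 654, 654 ✓
Reading=O80: row 9 → SensorID = 646 ✓
Reading=O84: row 10 → SensorID = 649 ✓
Reading=O90: row 11 → SensorID = 653 ✓
The only Reading value with inconsistent SensorID is Reading=O64.

O64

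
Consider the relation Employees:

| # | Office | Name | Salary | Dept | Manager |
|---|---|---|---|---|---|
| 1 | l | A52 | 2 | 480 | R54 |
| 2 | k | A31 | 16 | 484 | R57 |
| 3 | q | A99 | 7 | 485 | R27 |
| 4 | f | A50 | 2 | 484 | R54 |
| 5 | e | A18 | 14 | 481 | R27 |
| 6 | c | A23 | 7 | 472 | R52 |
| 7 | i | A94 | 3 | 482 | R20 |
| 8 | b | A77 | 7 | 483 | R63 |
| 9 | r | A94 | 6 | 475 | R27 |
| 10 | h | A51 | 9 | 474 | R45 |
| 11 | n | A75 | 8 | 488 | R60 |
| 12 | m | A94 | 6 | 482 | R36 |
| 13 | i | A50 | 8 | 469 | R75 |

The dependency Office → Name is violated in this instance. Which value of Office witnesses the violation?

Office=l: row 1 → Name = A52 ✓
Office=k: row 2 → Name = A31 ✓
Office=q: row 3 → Name = A99 ✓
Office=f: row 4 → Name = A50 ✓
Office=e: row 5 → Name = A18 ✓
Office=c: row 6 → Name = A23 ✓
Office=i: rows 7, 13 → Name takes values {A94, A50} — violation
Office=b: row 8 → Name = A77 ✓
Office=r: row 9 → Name = A94 ✓
Office=h: row 10 → Name = A51 ✓
Office=n: row 11 → Name = A75 ✓
Office=m: row 12 → Name = A94 ✓
The only Office value with inconsistent Name is Office=i.

i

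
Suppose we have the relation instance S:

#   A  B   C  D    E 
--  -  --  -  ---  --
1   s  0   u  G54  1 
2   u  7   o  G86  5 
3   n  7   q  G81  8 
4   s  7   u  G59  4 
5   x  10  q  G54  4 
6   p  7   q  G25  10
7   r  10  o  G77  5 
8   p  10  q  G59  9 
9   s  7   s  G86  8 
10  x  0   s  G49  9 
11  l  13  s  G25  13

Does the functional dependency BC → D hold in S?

(B=0, C=u): row 1 → D = G54 ✓
(B=7, C=o): row 2 → D = G86 ✓
(B=7, C=q): rows 3, 6 → D takes values {G81, G25} — violation
(B=7, C=u): row 4 → D = G59 ✓
(B=10, C=q): rows 5, 8 → D takes values {G54, G59} — violation
(B=10, C=o): row 7 → D = G77 ✓
(B=7, C=s): row 9 → D = G86 ✓
(B=0, C=s): row 10 → D = G49 ✓
(B=13, C=s): row 11 → D = G25 ✓
Two rows agree on BC but differ on D, so BC → D does not hold.

No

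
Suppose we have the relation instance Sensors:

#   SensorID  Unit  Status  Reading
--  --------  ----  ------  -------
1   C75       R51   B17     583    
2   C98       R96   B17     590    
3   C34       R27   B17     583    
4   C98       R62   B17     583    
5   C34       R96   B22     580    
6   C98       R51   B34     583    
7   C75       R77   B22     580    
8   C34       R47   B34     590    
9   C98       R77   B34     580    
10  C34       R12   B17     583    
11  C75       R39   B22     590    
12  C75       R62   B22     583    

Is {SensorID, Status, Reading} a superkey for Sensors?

Rows 3 and 10 have the same {SensorID, Status, Reading} value (SensorID=C34, Status=B17, Reading=583) but are distinct tuples, so {SensorID, Status, Reading} does not determine every attribute — not a superkey.

No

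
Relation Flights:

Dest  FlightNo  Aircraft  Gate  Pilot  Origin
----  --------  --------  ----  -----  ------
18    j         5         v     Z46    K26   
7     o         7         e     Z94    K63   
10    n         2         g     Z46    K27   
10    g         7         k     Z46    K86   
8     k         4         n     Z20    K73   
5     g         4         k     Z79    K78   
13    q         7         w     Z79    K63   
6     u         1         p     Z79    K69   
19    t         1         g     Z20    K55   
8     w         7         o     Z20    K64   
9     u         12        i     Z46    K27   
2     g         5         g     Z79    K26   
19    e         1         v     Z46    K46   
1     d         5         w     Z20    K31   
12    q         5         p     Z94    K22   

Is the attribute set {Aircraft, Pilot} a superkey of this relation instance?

Yes

All 15 rows have distinct {Aircraft, Pilot} values, so {Aircraft, Pilot} → (all attributes) holds and {Aircraft, Pilot} is a superkey.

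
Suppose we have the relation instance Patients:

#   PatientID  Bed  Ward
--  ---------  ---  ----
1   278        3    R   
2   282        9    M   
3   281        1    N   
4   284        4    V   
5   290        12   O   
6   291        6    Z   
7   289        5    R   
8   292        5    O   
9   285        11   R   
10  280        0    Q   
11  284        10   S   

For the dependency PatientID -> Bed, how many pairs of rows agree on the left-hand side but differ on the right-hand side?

PatientID=284: violating pairs (4,11) — 1 pair.

1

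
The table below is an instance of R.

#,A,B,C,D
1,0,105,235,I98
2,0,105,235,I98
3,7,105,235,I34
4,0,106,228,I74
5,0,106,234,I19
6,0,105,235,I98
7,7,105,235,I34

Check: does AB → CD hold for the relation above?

(A=0, B=105): rows 1, 2, 6 → {C,D} = (235, I98), (235, I98), (235, I98) ✓
(A=7, B=105): rows 3, 7 → {C,D} = (235, I34), (235, I34) ✓
(A=0, B=106): rows 4, 5 → {C,D} takes values {(228, I74), (234, I19)} — violation
Two rows agree on AB but differ on CD, so AB → CD does not hold.

No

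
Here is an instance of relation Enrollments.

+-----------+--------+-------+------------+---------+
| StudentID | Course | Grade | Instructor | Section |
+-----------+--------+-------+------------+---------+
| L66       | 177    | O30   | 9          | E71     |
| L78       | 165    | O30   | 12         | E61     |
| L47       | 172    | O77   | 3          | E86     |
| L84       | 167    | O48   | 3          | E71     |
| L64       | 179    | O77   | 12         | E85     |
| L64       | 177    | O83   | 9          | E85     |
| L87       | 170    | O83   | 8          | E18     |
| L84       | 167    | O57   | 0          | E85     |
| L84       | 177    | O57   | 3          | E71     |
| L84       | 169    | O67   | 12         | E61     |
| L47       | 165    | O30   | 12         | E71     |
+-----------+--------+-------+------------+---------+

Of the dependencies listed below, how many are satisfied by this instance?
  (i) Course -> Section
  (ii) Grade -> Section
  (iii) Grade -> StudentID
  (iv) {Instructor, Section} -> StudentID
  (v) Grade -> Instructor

0

(i) Course -> Section: Course=177: 3 rows → Section takes values {E71, E85} — violation; Course=165: 2 rows → Section takes values {E61, E71} — violation; Course=167: 2 rows → Section takes values {E71, E85} — violation — fails.
(ii) Grade -> Section: Grade=O30: 3 rows → Section takes values {E71, E61} — violation; Grade=O77: 2 rows → Section takes values {E86, E85} — violation; Grade=O83: 2 rows → Section takes values {E85, E18} — violation; Grade=O57: 2 rows → Section takes values {E85, E71} — violation — fails.
(iii) Grade -> StudentID: Grade=O30: 3 rows → StudentID takes values {L66, L78, L47} — violation; Grade=O77: 2 rows → StudentID takes values {L47, L64} — violation; Grade=O83: 2 rows → StudentID takes values {L64, L87} — violation — fails.
(iv) {Instructor, Section} -> StudentID: (Instructor=12, Section=E61): 2 rows → StudentID takes values {L78, L84} — violation — fails.
(v) Grade -> Instructor: Grade=O30: 3 rows → Instructor takes values {9, 12} — violation; Grade=O77: 2 rows → Instructor takes values {3, 12} — violation; Grade=O83: 2 rows → Instructor takes values {9, 8} — violation; Grade=O57: 2 rows → Instructor takes values {0, 3} — violation — fails.
None of the 5 dependencies hold.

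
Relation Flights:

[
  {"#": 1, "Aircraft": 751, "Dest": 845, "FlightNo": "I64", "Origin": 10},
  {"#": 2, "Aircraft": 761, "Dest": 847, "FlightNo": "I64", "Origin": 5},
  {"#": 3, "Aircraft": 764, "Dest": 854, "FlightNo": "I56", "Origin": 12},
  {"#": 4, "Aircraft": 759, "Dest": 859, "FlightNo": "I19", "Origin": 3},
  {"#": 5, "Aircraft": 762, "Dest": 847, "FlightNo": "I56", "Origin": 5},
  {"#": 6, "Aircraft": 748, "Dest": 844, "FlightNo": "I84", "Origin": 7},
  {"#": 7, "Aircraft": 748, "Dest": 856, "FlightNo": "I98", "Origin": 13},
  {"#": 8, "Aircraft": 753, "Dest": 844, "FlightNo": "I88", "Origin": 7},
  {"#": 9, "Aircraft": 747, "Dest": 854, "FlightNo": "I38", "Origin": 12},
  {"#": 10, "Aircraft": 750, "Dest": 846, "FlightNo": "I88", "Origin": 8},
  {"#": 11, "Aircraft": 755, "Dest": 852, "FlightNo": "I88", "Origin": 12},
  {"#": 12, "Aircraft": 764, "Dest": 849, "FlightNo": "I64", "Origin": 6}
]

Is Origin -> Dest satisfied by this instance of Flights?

No

Origin=10: row 1 → Dest = 845 ✓
Origin=5: rows 2, 5 → Dest = 847, 847 ✓
Origin=12: rows 3, 9, 11 → Dest takes values {854, 852} — violation
Origin=3: row 4 → Dest = 859 ✓
Origin=7: rows 6, 8 → Dest = 844, 844 ✓
Origin=13: row 7 → Dest = 856 ✓
Origin=8: row 10 → Dest = 846 ✓
Origin=6: row 12 → Dest = 849 ✓
Two rows agree on Origin but differ on Dest, so Origin -> Dest does not hold.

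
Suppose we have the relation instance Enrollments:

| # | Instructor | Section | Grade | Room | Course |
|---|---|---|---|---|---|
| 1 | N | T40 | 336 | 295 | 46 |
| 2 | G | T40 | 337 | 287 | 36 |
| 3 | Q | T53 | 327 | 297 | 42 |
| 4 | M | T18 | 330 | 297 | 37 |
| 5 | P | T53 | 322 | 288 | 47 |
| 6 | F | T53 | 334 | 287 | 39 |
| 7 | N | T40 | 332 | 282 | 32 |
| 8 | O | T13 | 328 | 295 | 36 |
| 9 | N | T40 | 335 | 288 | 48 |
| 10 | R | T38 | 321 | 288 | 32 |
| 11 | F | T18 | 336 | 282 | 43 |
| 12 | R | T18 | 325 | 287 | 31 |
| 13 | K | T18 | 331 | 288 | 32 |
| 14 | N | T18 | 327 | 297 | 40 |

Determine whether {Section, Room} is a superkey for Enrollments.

No

Rows 4 and 14 have the same {Section, Room} value (Section=T18, Room=297) but are distinct tuples, so {Section, Room} does not determine every attribute — not a superkey.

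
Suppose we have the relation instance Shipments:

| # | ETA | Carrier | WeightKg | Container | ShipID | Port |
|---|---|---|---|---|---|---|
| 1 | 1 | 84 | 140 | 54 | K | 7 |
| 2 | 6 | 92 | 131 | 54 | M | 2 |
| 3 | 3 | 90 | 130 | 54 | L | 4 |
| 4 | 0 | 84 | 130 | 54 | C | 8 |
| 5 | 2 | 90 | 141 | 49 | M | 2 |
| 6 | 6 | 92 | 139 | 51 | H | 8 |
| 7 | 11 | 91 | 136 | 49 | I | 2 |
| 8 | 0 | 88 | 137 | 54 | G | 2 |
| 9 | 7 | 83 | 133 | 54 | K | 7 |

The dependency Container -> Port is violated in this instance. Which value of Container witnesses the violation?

54

Container=54: rows 1, 2, 3, 4, 8, 9 → Port takes values {7, 2, 4, 8} — violation
Container=49: rows 5, 7 → Port = 2, 2 ✓
Container=51: row 6 → Port = 8 ✓
The only Container value with inconsistent Port is Container=54.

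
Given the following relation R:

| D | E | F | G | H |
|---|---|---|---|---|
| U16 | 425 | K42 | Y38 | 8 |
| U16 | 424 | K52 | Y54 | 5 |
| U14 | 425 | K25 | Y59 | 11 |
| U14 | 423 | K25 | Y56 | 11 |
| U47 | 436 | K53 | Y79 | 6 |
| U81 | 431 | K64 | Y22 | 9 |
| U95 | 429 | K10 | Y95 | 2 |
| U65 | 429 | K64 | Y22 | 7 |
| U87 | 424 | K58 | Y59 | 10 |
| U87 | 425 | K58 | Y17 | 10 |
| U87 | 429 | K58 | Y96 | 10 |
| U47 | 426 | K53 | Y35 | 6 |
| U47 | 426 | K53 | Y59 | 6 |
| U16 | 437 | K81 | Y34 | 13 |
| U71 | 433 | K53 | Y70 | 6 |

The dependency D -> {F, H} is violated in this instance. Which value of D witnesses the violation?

D=U16: 3 rows → {F,H} takes values {(K42, 8), (K52, 5), (K81, 13)} — violation
D=U14: 2 rows → {F,H} = (K25, 11), (K25, 11) ✓
D=U47: 3 rows → {F,H} = (K53, 6), (K53, 6), (K53, 6) ✓
D=U81: 1 row → {F,H} = (K64, 9) ✓
D=U95: 1 row → {F,H} = (K10, 2) ✓
D=U65: 1 row → {F,H} = (K64, 7) ✓
D=U87: 3 rows → {F,H} = (K58, 10), (K58, 10), (K58, 10) ✓
D=U71: 1 row → {F,H} = (K53, 6) ✓
The only D value with inconsistent RHS is D=U16.

U16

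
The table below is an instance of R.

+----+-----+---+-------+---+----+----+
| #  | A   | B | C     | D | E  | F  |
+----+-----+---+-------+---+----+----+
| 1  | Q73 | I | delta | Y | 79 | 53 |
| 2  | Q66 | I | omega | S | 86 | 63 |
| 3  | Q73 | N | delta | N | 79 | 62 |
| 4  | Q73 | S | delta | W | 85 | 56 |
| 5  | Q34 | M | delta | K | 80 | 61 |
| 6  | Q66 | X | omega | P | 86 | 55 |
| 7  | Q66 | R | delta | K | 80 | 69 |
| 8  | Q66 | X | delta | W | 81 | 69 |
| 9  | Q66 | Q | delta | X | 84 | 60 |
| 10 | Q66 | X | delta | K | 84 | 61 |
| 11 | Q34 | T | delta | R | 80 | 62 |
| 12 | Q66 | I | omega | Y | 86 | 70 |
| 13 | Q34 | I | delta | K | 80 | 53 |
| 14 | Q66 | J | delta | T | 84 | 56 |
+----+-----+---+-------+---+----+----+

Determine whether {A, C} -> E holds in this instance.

No

(A=Q73, C=delta): rows 1, 3, 4 → E takes values {79, 85} — violation
(A=Q66, C=omega): rows 2, 6, 12 → E = 86, 86, 86 ✓
(A=Q34, C=delta): rows 5, 11, 13 → E = 80, 80, 80 ✓
(A=Q66, C=delta): rows 7, 8, 9, 10, 14 → E takes values {80, 81, 84} — violation
Two rows agree on {A, C} but differ on E, so {A, C} -> E does not hold.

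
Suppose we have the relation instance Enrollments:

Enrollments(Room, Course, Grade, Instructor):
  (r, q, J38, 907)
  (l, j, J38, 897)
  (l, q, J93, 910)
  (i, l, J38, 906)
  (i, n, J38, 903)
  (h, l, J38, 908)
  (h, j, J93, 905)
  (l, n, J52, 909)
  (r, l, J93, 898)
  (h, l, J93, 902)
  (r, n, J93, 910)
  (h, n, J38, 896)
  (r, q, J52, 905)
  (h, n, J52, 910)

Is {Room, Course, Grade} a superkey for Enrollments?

All 14 rows have distinct {Room, Course, Grade} values, so {Room, Course, Grade} → (all attributes) holds and {Room, Course, Grade} is a superkey.

Yes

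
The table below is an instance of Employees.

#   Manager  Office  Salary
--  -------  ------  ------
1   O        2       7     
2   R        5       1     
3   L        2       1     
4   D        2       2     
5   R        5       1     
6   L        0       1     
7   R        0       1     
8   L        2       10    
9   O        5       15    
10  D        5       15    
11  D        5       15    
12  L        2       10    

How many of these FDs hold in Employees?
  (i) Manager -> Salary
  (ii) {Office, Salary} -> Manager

0

(i) Manager -> Salary: Manager=O: rows 1, 9 → Salary takes values {7, 15} — violation; Manager=L: rows 3, 6, 8, 12 → Salary takes values {1, 10} — violation; Manager=D: rows 4, 10, 11 → Salary takes values {2, 15} — violation — fails.
(ii) {Office, Salary} -> Manager: (Office=0, Salary=1): rows 6, 7 → Manager takes values {L, R} — violation; (Office=5, Salary=15): rows 9, 10, 11 → Manager takes values {O, D} — violation — fails.
None of the 2 dependencies hold.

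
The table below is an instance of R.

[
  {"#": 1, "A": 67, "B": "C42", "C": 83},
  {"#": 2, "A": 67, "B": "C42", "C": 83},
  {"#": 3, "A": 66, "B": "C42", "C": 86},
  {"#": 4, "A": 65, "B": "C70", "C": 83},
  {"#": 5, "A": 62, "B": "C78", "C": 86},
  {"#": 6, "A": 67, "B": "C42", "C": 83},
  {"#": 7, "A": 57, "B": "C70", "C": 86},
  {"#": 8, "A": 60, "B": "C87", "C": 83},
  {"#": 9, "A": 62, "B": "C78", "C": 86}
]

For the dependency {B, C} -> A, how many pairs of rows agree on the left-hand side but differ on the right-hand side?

(B=C42, C=83): all 3 rows agree on A — 0 pairs.
(B=C78, C=86): all 2 rows agree on A — 0 pairs.

0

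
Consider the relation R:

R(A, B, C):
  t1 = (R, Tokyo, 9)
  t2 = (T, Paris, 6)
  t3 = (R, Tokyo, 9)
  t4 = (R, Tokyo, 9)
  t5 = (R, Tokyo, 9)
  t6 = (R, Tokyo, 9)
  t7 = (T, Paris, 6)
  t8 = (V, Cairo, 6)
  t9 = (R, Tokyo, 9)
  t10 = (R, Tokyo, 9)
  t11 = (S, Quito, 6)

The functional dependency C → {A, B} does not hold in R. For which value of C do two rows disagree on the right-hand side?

C=9: rows 1, 3, 4, 5, 6, 9, 10 → {A,B} = (R, Tokyo), (R, Tokyo), (R, Tokyo), (R, Tokyo), (R, Tokyo), (R, Tokyo), (R, Tokyo) ✓
C=6: rows 2, 7, 8, 11 → {A,B} takes values {(T, Paris), (V, Cairo), (S, Quito)} — violation
The only C value with inconsistent RHS is C=6.

6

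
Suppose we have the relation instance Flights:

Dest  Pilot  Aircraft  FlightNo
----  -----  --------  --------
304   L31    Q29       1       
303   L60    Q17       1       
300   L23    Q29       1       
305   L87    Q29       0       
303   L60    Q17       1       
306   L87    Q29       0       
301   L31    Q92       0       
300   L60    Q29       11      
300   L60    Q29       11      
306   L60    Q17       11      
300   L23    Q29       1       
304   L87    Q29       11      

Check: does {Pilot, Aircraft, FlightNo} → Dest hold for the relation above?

(Pilot=L31, Aircraft=Q29, FlightNo=1): 1 row → Dest = 304 ✓
(Pilot=L60, Aircraft=Q17, FlightNo=1): 2 rows → Dest = 303, 303 ✓
(Pilot=L23, Aircraft=Q29, FlightNo=1): 2 rows → Dest = 300, 300 ✓
(Pilot=L87, Aircraft=Q29, FlightNo=0): 2 rows → Dest takes values {305, 306} — violation
(Pilot=L31, Aircraft=Q92, FlightNo=0): 1 row → Dest = 301 ✓
(Pilot=L60, Aircraft=Q29, FlightNo=11): 2 rows → Dest = 300, 300 ✓
(Pilot=L60, Aircraft=Q17, FlightNo=11): 1 row → Dest = 306 ✓
(Pilot=L87, Aircraft=Q29, FlightNo=11): 1 row → Dest = 304 ✓
Two rows agree on {Pilot, Aircraft, FlightNo} but differ on Dest, so {Pilot, Aircraft, FlightNo} → Dest does not hold.

No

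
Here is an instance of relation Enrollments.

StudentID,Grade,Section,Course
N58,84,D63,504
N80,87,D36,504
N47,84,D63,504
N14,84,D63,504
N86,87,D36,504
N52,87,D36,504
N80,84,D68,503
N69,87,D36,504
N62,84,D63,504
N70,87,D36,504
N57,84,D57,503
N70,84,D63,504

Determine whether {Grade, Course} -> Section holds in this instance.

No

(Grade=84, Course=504): 5 rows → Section = D63, D63, D63, D63, D63 ✓
(Grade=87, Course=504): 5 rows → Section = D36, D36, D36, D36, D36 ✓
(Grade=84, Course=503): 2 rows → Section takes values {D68, D57} — violation
Two rows agree on {Grade, Course} but differ on Section, so {Grade, Course} -> Section does not hold.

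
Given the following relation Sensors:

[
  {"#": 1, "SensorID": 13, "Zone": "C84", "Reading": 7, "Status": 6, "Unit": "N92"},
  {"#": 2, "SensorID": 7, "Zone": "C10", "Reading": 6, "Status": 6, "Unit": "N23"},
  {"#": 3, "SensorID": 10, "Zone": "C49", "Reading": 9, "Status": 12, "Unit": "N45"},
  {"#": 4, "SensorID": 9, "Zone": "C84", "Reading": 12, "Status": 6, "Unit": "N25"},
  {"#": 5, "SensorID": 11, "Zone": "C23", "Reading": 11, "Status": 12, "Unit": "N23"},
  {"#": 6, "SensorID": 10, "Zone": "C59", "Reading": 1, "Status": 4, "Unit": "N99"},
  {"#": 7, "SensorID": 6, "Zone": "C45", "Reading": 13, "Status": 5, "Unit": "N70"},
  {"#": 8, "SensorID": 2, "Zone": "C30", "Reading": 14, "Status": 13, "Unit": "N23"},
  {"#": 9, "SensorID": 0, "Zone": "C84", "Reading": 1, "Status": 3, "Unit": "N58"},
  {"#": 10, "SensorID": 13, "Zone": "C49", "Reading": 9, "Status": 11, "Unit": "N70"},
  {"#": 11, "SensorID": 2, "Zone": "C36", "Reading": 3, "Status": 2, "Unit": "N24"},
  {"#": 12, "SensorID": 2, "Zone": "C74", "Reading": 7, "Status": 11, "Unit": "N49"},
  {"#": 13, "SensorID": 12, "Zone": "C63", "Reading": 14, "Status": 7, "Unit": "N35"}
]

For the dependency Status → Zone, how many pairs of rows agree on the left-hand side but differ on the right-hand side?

4

Status=6: violating pairs (1,2), (2,4) — 2 pairs.
Status=12: violating pairs (3,5) — 1 pair.
Status=11: violating pairs (10,12) — 1 pair.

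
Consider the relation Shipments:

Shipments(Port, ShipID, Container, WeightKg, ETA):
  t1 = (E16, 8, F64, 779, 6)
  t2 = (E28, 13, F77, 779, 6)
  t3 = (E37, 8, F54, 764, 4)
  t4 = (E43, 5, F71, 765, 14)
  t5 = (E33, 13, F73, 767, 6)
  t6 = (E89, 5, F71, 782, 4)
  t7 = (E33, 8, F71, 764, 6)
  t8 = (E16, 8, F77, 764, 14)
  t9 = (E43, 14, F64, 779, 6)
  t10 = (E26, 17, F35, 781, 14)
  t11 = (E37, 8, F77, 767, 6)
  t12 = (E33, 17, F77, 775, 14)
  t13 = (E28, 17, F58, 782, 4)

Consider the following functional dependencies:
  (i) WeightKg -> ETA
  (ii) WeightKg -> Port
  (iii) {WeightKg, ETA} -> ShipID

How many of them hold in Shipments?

(i) WeightKg -> ETA: WeightKg=764: rows 3, 7, 8 → ETA takes values {4, 6, 14} — violation — fails.
(ii) WeightKg -> Port: WeightKg=779: rows 1, 2, 9 → Port takes values {E16, E28, E43} — violation; WeightKg=764: rows 3, 7, 8 → Port takes values {E37, E33, E16} — violation; WeightKg=767: rows 5, 11 → Port takes values {E33, E37} — violation; WeightKg=782: rows 6, 13 → Port takes values {E89, E28} — violation — fails.
(iii) {WeightKg, ETA} -> ShipID: (WeightKg=779, ETA=6): rows 1, 2, 9 → ShipID takes values {8, 13, 14} — violation; (WeightKg=767, ETA=6): rows 5, 11 → ShipID takes values {13, 8} — violation; (WeightKg=782, ETA=4): rows 6, 13 → ShipID takes values {5, 17} — violation — fails.
None of the 3 dependencies hold.

0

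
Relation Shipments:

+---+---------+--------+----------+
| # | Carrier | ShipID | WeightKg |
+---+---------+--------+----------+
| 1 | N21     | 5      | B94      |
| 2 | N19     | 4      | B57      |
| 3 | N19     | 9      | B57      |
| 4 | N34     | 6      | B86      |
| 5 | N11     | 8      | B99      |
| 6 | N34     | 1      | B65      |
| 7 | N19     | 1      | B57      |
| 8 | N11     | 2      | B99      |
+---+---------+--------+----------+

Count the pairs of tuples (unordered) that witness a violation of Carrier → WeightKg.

Carrier=N19: all 3 rows agree on WeightKg — 0 pairs.
Carrier=N34: violating pairs (4,6) — 1 pair.
Carrier=N11: all 2 rows agree on WeightKg — 0 pairs.

1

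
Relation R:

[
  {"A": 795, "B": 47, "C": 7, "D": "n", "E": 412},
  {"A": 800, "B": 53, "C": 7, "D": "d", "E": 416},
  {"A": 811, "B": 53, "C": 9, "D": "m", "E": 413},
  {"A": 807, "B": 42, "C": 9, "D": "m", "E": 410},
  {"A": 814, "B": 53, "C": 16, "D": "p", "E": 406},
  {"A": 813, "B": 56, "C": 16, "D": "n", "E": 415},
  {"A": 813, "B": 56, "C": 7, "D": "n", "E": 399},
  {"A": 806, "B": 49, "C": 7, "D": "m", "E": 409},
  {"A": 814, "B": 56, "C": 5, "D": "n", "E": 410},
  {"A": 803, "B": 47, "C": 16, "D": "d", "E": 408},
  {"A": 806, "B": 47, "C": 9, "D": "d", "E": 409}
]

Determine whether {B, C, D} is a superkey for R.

Yes

All 11 rows have distinct {B, C, D} values, so {B, C, D} → (all attributes) holds and {B, C, D} is a superkey.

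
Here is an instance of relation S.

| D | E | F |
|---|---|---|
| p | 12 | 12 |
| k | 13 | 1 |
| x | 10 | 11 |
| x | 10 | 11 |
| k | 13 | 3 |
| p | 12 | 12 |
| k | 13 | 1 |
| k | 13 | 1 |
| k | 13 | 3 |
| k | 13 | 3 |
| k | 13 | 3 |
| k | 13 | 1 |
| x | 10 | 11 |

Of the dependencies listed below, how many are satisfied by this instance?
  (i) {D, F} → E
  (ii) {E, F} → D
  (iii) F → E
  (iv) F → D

4

(i) {D, F} → E: every LHS value maps to a single RHS value — holds.
(ii) {E, F} → D: every LHS value maps to a single RHS value — holds.
(iii) F → E: every LHS value maps to a single RHS value — holds.
(iv) F → D: every LHS value maps to a single RHS value — holds.
4 of the 4 dependencies hold.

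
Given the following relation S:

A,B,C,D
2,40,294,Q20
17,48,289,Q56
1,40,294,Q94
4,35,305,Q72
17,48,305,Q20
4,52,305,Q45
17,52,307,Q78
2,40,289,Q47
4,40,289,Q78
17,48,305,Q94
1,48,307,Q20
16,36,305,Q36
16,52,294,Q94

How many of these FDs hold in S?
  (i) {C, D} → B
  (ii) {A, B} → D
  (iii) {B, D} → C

(i) {C, D} → B: (C=294, D=Q94): 2 rows → B takes values {40, 52} — violation — fails.
(ii) {A, B} → D: (A=2, B=40): 2 rows → D takes values {Q20, Q47} — violation; (A=17, B=48): 3 rows → D takes values {Q56, Q20, Q94} — violation — fails.
(iii) {B, D} → C: (B=48, D=Q20): 2 rows → C takes values {305, 307} — violation — fails.
None of the 3 dependencies hold.

0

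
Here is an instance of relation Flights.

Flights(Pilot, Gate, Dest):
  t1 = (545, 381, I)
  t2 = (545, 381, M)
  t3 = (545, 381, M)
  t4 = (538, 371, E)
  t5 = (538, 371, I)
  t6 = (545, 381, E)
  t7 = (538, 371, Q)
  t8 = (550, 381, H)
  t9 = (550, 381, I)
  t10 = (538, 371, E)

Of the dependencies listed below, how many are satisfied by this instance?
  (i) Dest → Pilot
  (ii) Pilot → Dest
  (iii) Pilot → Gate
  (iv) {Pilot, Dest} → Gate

(i) Dest → Pilot: Dest=I: rows 1, 5, 9 → Pilot takes values {545, 538, 550} — violation; Dest=E: rows 4, 6, 10 → Pilot takes values {538, 545} — violation — fails.
(ii) Pilot → Dest: Pilot=545: rows 1, 2, 3, 6 → Dest takes values {I, M, E} — violation; Pilot=538: rows 4, 5, 7, 10 → Dest takes values {E, I, Q} — violation; Pilot=550: rows 8, 9 → Dest takes values {H, I} — violation — fails.
(iii) Pilot → Gate: every LHS value maps to a single RHS value — holds.
(iv) {Pilot, Dest} → Gate: every LHS value maps to a single RHS value — holds.
2 of the 4 dependencies hold.

2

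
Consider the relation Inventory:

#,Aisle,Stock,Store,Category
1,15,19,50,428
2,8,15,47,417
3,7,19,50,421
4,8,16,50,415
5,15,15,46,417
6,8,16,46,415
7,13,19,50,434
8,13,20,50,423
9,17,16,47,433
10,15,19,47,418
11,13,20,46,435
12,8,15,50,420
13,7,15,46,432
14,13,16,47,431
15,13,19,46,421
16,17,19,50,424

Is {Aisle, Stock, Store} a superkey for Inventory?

All 16 rows have distinct {Aisle, Stock, Store} values, so {Aisle, Stock, Store} → (all attributes) holds and {Aisle, Stock, Store} is a superkey.

Yes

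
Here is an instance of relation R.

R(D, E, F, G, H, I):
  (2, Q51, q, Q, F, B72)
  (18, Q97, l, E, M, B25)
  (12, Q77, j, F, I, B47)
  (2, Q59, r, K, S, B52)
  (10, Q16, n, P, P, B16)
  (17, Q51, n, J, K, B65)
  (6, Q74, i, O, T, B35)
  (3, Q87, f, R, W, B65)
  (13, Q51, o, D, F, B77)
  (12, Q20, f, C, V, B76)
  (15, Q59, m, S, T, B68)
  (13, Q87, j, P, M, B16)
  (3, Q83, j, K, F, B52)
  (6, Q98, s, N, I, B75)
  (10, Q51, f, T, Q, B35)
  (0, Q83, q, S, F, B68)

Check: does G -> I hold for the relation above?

G=Q: 1 row → I = B72 ✓
G=E: 1 row → I = B25 ✓
G=F: 1 row → I = B47 ✓
G=K: 2 rows → I = B52, B52 ✓
G=P: 2 rows → I = B16, B16 ✓
G=J: 1 row → I = B65 ✓
G=O: 1 row → I = B35 ✓
G=R: 1 row → I = B65 ✓
G=D: 1 row → I = B77 ✓
G=C: 1 row → I = B76 ✓
G=S: 2 rows → I = B68, B68 ✓
G=N: 1 row → I = B75 ✓
G=T: 1 row → I = B35 ✓
Every G value is associated with a single I value, so G -> I holds.

Yes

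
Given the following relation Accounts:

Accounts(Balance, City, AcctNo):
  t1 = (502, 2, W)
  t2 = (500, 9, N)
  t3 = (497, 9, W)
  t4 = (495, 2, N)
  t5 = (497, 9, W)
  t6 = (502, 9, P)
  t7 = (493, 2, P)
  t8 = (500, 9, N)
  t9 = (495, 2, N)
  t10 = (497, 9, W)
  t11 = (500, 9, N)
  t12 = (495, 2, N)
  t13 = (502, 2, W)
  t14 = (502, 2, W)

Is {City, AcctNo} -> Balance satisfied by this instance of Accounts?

Yes

(City=2, AcctNo=W): rows 1, 13, 14 → Balance = 502, 502, 502 ✓
(City=9, AcctNo=N): rows 2, 8, 11 → Balance = 500, 500, 500 ✓
(City=9, AcctNo=W): rows 3, 5, 10 → Balance = 497, 497, 497 ✓
(City=2, AcctNo=N): rows 4, 9, 12 → Balance = 495, 495, 495 ✓
(City=9, AcctNo=P): row 6 → Balance = 502 ✓
(City=2, AcctNo=P): row 7 → Balance = 493 ✓
Every {City, AcctNo} value is associated with a single Balance value, so {City, AcctNo} -> Balance holds.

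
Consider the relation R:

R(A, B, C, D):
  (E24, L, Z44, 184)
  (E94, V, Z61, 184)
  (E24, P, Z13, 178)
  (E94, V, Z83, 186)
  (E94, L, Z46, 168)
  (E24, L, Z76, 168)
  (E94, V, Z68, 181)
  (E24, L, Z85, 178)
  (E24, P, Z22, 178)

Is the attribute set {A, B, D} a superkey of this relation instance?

No

Two distinct rows share (A=E24, B=P, D=178), so {A, B, D} does not determine every attribute — not a superkey.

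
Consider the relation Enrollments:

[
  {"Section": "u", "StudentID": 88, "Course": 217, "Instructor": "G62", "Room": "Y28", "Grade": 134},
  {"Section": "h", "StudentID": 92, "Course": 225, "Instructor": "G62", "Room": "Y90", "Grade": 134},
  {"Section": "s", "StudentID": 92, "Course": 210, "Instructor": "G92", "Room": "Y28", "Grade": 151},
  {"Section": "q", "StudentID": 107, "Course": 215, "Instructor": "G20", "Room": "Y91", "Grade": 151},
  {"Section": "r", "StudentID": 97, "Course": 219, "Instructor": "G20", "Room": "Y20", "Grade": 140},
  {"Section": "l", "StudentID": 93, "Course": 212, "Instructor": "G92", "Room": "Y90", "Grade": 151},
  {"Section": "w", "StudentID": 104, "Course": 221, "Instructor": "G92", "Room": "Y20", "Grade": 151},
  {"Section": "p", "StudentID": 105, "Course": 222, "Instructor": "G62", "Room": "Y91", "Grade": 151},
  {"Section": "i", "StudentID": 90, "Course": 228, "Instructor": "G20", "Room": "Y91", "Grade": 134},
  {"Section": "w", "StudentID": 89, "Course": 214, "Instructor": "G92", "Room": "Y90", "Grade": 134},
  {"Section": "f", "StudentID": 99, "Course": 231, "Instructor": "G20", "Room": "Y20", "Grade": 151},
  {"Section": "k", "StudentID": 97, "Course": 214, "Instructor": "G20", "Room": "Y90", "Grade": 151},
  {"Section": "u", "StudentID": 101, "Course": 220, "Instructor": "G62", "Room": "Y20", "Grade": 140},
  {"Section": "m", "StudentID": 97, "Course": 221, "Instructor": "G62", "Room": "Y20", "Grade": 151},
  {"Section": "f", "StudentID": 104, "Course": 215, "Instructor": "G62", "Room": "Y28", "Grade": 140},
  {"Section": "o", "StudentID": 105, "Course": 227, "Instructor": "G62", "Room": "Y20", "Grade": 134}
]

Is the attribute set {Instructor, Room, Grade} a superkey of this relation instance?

All 16 rows have distinct {Instructor, Room, Grade} values, so {Instructor, Room, Grade} → (all attributes) holds and {Instructor, Room, Grade} is a superkey.

Yes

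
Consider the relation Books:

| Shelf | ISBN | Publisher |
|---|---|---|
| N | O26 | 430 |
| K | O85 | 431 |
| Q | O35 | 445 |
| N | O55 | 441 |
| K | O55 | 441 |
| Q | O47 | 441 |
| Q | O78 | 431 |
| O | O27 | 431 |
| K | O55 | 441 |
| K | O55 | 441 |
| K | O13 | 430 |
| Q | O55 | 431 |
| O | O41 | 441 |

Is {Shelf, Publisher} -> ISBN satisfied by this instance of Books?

No

(Shelf=N, Publisher=430): 1 row → ISBN = O26 ✓
(Shelf=K, Publisher=431): 1 row → ISBN = O85 ✓
(Shelf=Q, Publisher=445): 1 row → ISBN = O35 ✓
(Shelf=N, Publisher=441): 1 row → ISBN = O55 ✓
(Shelf=K, Publisher=441): 3 rows → ISBN = O55, O55, O55 ✓
(Shelf=Q, Publisher=441): 1 row → ISBN = O47 ✓
(Shelf=Q, Publisher=431): 2 rows → ISBN takes values {O78, O55} — violation
(Shelf=O, Publisher=431): 1 row → ISBN = O27 ✓
(Shelf=K, Publisher=430): 1 row → ISBN = O13 ✓
(Shelf=O, Publisher=441): 1 row → ISBN = O41 ✓
Two rows agree on {Shelf, Publisher} but differ on ISBN, so {Shelf, Publisher} -> ISBN does not hold.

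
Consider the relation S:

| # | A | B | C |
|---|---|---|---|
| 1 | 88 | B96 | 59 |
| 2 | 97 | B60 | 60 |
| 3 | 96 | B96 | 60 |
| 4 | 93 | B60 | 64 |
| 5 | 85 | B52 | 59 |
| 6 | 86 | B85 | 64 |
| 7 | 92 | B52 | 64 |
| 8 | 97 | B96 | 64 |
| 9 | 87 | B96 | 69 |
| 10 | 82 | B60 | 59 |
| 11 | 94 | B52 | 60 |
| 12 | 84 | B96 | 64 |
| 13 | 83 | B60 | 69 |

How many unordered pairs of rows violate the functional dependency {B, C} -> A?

1

(B=B96, C=64): violating pairs (8,12) — 1 pair.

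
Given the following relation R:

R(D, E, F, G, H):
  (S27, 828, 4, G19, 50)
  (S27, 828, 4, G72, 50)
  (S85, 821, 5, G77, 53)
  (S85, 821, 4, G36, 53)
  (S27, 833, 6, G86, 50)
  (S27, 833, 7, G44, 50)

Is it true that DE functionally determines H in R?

Yes

(D=S27, E=828): 2 rows → H = 50, 50 ✓
(D=S85, E=821): 2 rows → H = 53, 53 ✓
(D=S27, E=833): 2 rows → H = 50, 50 ✓
Every DE value is associated with a single H value, so DE -> H holds.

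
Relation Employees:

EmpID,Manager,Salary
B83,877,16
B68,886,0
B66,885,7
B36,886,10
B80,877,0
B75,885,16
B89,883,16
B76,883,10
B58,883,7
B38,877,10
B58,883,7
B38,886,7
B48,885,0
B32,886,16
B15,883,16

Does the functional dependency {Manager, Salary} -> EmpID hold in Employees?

(Manager=877, Salary=16): 1 row → EmpID = B83 ✓
(Manager=886, Salary=0): 1 row → EmpID = B68 ✓
(Manager=885, Salary=7): 1 row → EmpID = B66 ✓
(Manager=886, Salary=10): 1 row → EmpID = B36 ✓
(Manager=877, Salary=0): 1 row → EmpID = B80 ✓
(Manager=885, Salary=16): 1 row → EmpID = B75 ✓
(Manager=883, Salary=16): 2 rows → EmpID takes values {B89, B15} — violation
(Manager=883, Salary=10): 1 row → EmpID = B76 ✓
(Manager=883, Salary=7): 2 rows → EmpID = B58, B58 ✓
(Manager=877, Salary=10): 1 row → EmpID = B38 ✓
(Manager=886, Salary=7): 1 row → EmpID = B38 ✓
(Manager=885, Salary=0): 1 row → EmpID = B48 ✓
(Manager=886, Salary=16): 1 row → EmpID = B32 ✓
Two rows agree on {Manager, Salary} but differ on EmpID, so {Manager, Salary} -> EmpID does not hold.

No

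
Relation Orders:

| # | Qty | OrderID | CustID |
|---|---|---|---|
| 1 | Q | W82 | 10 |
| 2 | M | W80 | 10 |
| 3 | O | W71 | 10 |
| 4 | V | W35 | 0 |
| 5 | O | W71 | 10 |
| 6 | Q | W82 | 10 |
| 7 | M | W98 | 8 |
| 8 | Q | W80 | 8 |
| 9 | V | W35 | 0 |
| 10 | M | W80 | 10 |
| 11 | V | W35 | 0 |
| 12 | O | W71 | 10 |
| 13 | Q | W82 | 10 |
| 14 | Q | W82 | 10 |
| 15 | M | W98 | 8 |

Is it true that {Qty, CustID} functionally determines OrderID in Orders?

Yes

(Qty=Q, CustID=10): rows 1, 6, 13, 14 → OrderID = W82, W82, W82, W82 ✓
(Qty=M, CustID=10): rows 2, 10 → OrderID = W80, W80 ✓
(Qty=O, CustID=10): rows 3, 5, 12 → OrderID = W71, W71, W71 ✓
(Qty=V, CustID=0): rows 4, 9, 11 → OrderID = W35, W35, W35 ✓
(Qty=M, CustID=8): rows 7, 15 → OrderID = W98, W98 ✓
(Qty=Q, CustID=8): row 8 → OrderID = W80 ✓
Every {Qty, CustID} value is associated with a single OrderID value, so {Qty, CustID} -> OrderID holds.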